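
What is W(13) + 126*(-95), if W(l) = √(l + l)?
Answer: -11970 + √26 ≈ -11965.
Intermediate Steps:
W(l) = √2*√l (W(l) = √(2*l) = √2*√l)
W(13) + 126*(-95) = √2*√13 + 126*(-95) = √26 - 11970 = -11970 + √26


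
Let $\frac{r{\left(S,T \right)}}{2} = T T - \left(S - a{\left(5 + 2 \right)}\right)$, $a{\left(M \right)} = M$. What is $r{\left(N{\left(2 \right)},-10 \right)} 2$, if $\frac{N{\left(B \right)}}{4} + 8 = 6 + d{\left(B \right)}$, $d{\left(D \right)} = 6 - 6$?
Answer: $460$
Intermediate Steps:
$d{\left(D \right)} = 0$ ($d{\left(D \right)} = 6 - 6 = 0$)
$N{\left(B \right)} = -8$ ($N{\left(B \right)} = -32 + 4 \left(6 + 0\right) = -32 + 4 \cdot 6 = -32 + 24 = -8$)
$r{\left(S,T \right)} = 14 - 2 S + 2 T^{2}$ ($r{\left(S,T \right)} = 2 \left(T T - \left(-7 + S\right)\right) = 2 \left(T^{2} - \left(-7 + S\right)\right) = 2 \left(7 + T^{2} - S\right) = 14 - 2 S + 2 T^{2}$)
$r{\left(N{\left(2 \right)},-10 \right)} 2 = \left(14 - -16 + 2 \left(-10\right)^{2}\right) 2 = \left(14 + 16 + 2 \cdot 100\right) 2 = \left(14 + 16 + 200\right) 2 = 230 \cdot 2 = 460$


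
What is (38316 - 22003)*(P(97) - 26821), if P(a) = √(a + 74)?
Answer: -437530973 + 48939*√19 ≈ -4.3732e+8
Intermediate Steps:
P(a) = √(74 + a)
(38316 - 22003)*(P(97) - 26821) = (38316 - 22003)*(√(74 + 97) - 26821) = 16313*(√171 - 26821) = 16313*(3*√19 - 26821) = 16313*(-26821 + 3*√19) = -437530973 + 48939*√19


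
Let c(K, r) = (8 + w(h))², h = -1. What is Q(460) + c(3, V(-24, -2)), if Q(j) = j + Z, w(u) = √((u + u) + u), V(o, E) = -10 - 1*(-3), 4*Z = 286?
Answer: 1185/2 + 16*I*√3 ≈ 592.5 + 27.713*I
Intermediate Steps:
Z = 143/2 (Z = (¼)*286 = 143/2 ≈ 71.500)
V(o, E) = -7 (V(o, E) = -10 + 3 = -7)
w(u) = √3*√u (w(u) = √(2*u + u) = √(3*u) = √3*√u)
Q(j) = 143/2 + j (Q(j) = j + 143/2 = 143/2 + j)
c(K, r) = (8 + I*√3)² (c(K, r) = (8 + √3*√(-1))² = (8 + √3*I)² = (8 + I*√3)²)
Q(460) + c(3, V(-24, -2)) = (143/2 + 460) + (8 + I*√3)² = 1063/2 + (8 + I*√3)²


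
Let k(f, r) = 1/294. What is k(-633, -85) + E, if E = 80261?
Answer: 23596735/294 ≈ 80261.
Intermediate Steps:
k(f, r) = 1/294
k(-633, -85) + E = 1/294 + 80261 = 23596735/294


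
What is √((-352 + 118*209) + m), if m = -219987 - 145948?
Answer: 5*I*√13665 ≈ 584.49*I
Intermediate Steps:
m = -365935
√((-352 + 118*209) + m) = √((-352 + 118*209) - 365935) = √((-352 + 24662) - 365935) = √(24310 - 365935) = √(-341625) = 5*I*√13665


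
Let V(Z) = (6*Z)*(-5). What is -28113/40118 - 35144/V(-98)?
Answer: -373139803/29486730 ≈ -12.654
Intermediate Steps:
V(Z) = -30*Z
-28113/40118 - 35144/V(-98) = -28113/40118 - 35144/((-30*(-98))) = -28113*1/40118 - 35144/2940 = -28113/40118 - 35144*1/2940 = -28113/40118 - 8786/735 = -373139803/29486730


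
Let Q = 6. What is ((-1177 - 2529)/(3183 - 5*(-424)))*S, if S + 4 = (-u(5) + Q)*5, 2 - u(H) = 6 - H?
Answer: -77826/5303 ≈ -14.676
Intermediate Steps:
u(H) = -4 + H (u(H) = 2 - (6 - H) = 2 + (-6 + H) = -4 + H)
S = 21 (S = -4 + (-(-4 + 5) + 6)*5 = -4 + (-1*1 + 6)*5 = -4 + (-1 + 6)*5 = -4 + 5*5 = -4 + 25 = 21)
((-1177 - 2529)/(3183 - 5*(-424)))*S = ((-1177 - 2529)/(3183 - 5*(-424)))*21 = -3706/(3183 + 2120)*21 = -3706/5303*21 = -77826/5303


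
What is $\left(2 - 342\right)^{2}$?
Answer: $115600$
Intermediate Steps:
$\left(2 - 342\right)^{2} = \left(-340\right)^{2} = 115600$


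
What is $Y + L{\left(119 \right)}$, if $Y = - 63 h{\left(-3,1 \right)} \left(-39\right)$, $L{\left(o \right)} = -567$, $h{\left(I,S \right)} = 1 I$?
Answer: $-7938$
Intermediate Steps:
$h{\left(I,S \right)} = I$
$Y = -7371$ ($Y = \left(-63\right) \left(-3\right) \left(-39\right) = 189 \left(-39\right) = -7371$)
$Y + L{\left(119 \right)} = -7371 - 567 = -7938$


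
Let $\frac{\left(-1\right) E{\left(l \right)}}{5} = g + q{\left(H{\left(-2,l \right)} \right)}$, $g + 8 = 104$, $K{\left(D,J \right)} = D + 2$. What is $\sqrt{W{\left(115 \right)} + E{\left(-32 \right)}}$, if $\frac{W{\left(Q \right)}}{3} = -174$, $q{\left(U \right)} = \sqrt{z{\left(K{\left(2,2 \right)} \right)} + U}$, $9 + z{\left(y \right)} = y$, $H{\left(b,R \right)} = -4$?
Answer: $\sqrt{-1002 - 15 i} \approx 0.2369 - 31.655 i$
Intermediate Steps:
$K{\left(D,J \right)} = 2 + D$
$g = 96$ ($g = -8 + 104 = 96$)
$z{\left(y \right)} = -9 + y$
$q{\left(U \right)} = \sqrt{-5 + U}$ ($q{\left(U \right)} = \sqrt{\left(-9 + \left(2 + 2\right)\right) + U} = \sqrt{\left(-9 + 4\right) + U} = \sqrt{-5 + U}$)
$W{\left(Q \right)} = -522$ ($W{\left(Q \right)} = 3 \left(-174\right) = -522$)
$E{\left(l \right)} = -480 - 15 i$ ($E{\left(l \right)} = - 5 \left(96 + \sqrt{-5 - 4}\right) = - 5 \left(96 + \sqrt{-9}\right) = - 5 \left(96 + 3 i\right) = -480 - 15 i$)
$\sqrt{W{\left(115 \right)} + E{\left(-32 \right)}} = \sqrt{-522 - \left(480 + 15 i\right)} = \sqrt{-1002 - 15 i}$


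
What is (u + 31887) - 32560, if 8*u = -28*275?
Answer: -3271/2 ≈ -1635.5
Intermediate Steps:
u = -1925/2 (u = (-28*275)/8 = (⅛)*(-7700) = -1925/2 ≈ -962.50)
(u + 31887) - 32560 = (-1925/2 + 31887) - 32560 = 61849/2 - 32560 = -3271/2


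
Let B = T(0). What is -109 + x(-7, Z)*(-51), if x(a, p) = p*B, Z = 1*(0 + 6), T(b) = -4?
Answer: 1115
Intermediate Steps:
B = -4
Z = 6 (Z = 1*6 = 6)
x(a, p) = -4*p (x(a, p) = p*(-4) = -4*p)
-109 + x(-7, Z)*(-51) = -109 - 4*6*(-51) = -109 - 24*(-51) = -109 + 1224 = 1115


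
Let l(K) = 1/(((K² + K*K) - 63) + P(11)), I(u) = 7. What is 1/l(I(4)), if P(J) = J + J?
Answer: 57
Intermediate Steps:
P(J) = 2*J
l(K) = 1/(-41 + 2*K²) (l(K) = 1/(((K² + K*K) - 63) + 2*11) = 1/(((K² + K²) - 63) + 22) = 1/((2*K² - 63) + 22) = 1/((-63 + 2*K²) + 22) = 1/(-41 + 2*K²))
1/l(I(4)) = 1/(1/(-41 + 2*7²)) = 1/(1/(-41 + 2*49)) = 1/(1/(-41 + 98)) = 1/(1/57) = 57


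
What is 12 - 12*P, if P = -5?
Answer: 72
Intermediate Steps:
12 - 12*P = 12 - 12*(-5) = 12 + 60 = 72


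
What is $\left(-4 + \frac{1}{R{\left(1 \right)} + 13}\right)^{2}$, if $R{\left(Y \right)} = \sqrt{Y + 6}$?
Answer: $\frac{100808}{6561} + \frac{635 \sqrt{7}}{13122} \approx 15.493$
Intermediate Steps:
$R{\left(Y \right)} = \sqrt{6 + Y}$
$\left(-4 + \frac{1}{R{\left(1 \right)} + 13}\right)^{2} = \left(-4 + \frac{1}{\sqrt{6 + 1} + 13}\right)^{2} = \left(-4 + \frac{1}{\sqrt{7} + 13}\right)^{2} = \left(-4 + \frac{1}{13 + \sqrt{7}}\right)^{2}$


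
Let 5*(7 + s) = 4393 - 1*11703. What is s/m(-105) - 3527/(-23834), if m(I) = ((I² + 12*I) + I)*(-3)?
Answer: 68612303/345354660 ≈ 0.19867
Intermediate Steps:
s = -1469 (s = -7 + (4393 - 1*11703)/5 = -7 + (4393 - 11703)/5 = -7 + (⅕)*(-7310) = -7 - 1462 = -1469)
m(I) = -39*I - 3*I² (m(I) = (I² + 13*I)*(-3) = -39*I - 3*I²)
s/m(-105) - 3527/(-23834) = -1469*1/(315*(13 - 105)) - 3527/(-23834) = -1469/((-3*(-105)*(-92))) - 3527*(-1/23834) = -1469/(-28980) + 3527/23834 = -1469*(-1/28980) + 3527/23834 = 1469/28980 + 3527/23834 = 68612303/345354660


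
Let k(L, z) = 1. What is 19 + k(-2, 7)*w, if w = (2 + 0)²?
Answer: 23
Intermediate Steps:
w = 4 (w = 2² = 4)
19 + k(-2, 7)*w = 19 + 1*4 = 19 + 4 = 23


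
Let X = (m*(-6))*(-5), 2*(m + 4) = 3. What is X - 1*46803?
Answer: -46878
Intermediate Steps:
m = -5/2 (m = -4 + (½)*3 = -4 + 3/2 = -5/2 ≈ -2.5000)
X = -75 (X = -5/2*(-6)*(-5) = 15*(-5) = -75)
X - 1*46803 = -75 - 1*46803 = -75 - 46803 = -46878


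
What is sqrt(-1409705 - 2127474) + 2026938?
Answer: 2026938 + I*sqrt(3537179) ≈ 2.0269e+6 + 1880.7*I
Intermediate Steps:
sqrt(-1409705 - 2127474) + 2026938 = sqrt(-3537179) + 2026938 = I*sqrt(3537179) + 2026938 = 2026938 + I*sqrt(3537179)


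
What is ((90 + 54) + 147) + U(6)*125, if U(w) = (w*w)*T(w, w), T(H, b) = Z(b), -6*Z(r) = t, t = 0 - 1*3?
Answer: 2541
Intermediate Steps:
t = -3 (t = 0 - 3 = -3)
Z(r) = ½ (Z(r) = -⅙*(-3) = ½)
T(H, b) = ½
U(w) = w²/2 (U(w) = (w*w)*(½) = w²*(½) = w²/2)
((90 + 54) + 147) + U(6)*125 = ((90 + 54) + 147) + ((½)*6²)*125 = (144 + 147) + ((½)*36)*125 = 291 + 18*125 = 291 + 2250 = 2541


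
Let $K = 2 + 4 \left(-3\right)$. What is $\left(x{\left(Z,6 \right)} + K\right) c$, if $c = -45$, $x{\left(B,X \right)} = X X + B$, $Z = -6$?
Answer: $-900$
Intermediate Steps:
$x{\left(B,X \right)} = B + X^{2}$ ($x{\left(B,X \right)} = X^{2} + B = B + X^{2}$)
$K = -10$ ($K = 2 - 12 = -10$)
$\left(x{\left(Z,6 \right)} + K\right) c = \left(\left(-6 + 6^{2}\right) - 10\right) \left(-45\right) = \left(\left(-6 + 36\right) - 10\right) \left(-45\right) = \left(30 - 10\right) \left(-45\right) = 20 \left(-45\right) = -900$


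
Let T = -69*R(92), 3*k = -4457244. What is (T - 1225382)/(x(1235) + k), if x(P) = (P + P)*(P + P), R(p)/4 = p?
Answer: -625387/2307576 ≈ -0.27101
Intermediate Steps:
k = -1485748 (k = (⅓)*(-4457244) = -1485748)
R(p) = 4*p
x(P) = 4*P² (x(P) = (2*P)*(2*P) = 4*P²)
T = -25392 (T = -276*92 = -69*368 = -25392)
(T - 1225382)/(x(1235) + k) = (-25392 - 1225382)/(4*1235² - 1485748) = -1250774/(4*1525225 - 1485748) = -1250774/(6100900 - 1485748) = -1250774/4615152 = -1250774*1/4615152 = -625387/2307576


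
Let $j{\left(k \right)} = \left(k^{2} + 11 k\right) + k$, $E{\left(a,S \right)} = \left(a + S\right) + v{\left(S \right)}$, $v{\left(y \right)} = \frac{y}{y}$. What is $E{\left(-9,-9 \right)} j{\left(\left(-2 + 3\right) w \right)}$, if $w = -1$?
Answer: $187$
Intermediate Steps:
$v{\left(y \right)} = 1$
$E{\left(a,S \right)} = 1 + S + a$ ($E{\left(a,S \right)} = \left(a + S\right) + 1 = \left(S + a\right) + 1 = 1 + S + a$)
$j{\left(k \right)} = k^{2} + 12 k$
$E{\left(-9,-9 \right)} j{\left(\left(-2 + 3\right) w \right)} = \left(1 - 9 - 9\right) \left(-2 + 3\right) \left(-1\right) \left(12 + \left(-2 + 3\right) \left(-1\right)\right) = - 17 \cdot 1 \left(-1\right) \left(12 + 1 \left(-1\right)\right) = - 17 \left(- (12 - 1)\right) = - 17 \left(\left(-1\right) 11\right) = \left(-17\right) \left(-11\right) = 187$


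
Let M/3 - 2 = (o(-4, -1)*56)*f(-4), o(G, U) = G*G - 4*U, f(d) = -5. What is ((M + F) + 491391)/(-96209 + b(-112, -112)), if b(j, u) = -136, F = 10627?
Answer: -485224/96345 ≈ -5.0363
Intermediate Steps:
o(G, U) = G² - 4*U
M = -16794 (M = 6 + 3*((((-4)² - 4*(-1))*56)*(-5)) = 6 + 3*(((16 + 4)*56)*(-5)) = 6 + 3*((20*56)*(-5)) = 6 + 3*(1120*(-5)) = 6 + 3*(-5600) = 6 - 16800 = -16794)
((M + F) + 491391)/(-96209 + b(-112, -112)) = ((-16794 + 10627) + 491391)/(-96209 - 136) = (-6167 + 491391)/(-96345) = 485224*(-1/96345) = -485224/96345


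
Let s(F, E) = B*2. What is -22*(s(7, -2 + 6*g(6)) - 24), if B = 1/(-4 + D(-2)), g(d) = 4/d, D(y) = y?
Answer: 1606/3 ≈ 535.33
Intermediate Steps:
B = -1/6 (B = 1/(-4 - 2) = 1/(-6) = -1/6 ≈ -0.16667)
s(F, E) = -1/3 (s(F, E) = -1/6*2 = -1/3)
-22*(s(7, -2 + 6*g(6)) - 24) = -22*(-1/3 - 24) = -22*(-73/3) = 1606/3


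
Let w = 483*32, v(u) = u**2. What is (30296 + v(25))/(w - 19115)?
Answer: -30921/3659 ≈ -8.4507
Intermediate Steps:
w = 15456
(30296 + v(25))/(w - 19115) = (30296 + 25**2)/(15456 - 19115) = (30296 + 625)/(-3659) = 30921*(-1/3659) = -30921/3659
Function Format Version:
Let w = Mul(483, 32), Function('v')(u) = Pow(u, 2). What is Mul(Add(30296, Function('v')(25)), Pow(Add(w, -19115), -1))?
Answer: Rational(-30921, 3659) ≈ -8.4507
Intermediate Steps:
w = 15456
Mul(Add(30296, Function('v')(25)), Pow(Add(w, -19115), -1)) = Mul(Add(30296, Pow(25, 2)), Pow(Add(15456, -19115), -1)) = Mul(Add(30296, 625), Pow(-3659, -1)) = Mul(30921, Rational(-1, 3659)) = Rational(-30921, 3659)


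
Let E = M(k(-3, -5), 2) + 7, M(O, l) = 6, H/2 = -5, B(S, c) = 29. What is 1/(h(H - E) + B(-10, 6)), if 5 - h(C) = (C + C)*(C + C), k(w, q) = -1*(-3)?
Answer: -1/2082 ≈ -0.00048031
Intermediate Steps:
H = -10 (H = 2*(-5) = -10)
k(w, q) = 3
E = 13 (E = 6 + 7 = 13)
h(C) = 5 - 4*C² (h(C) = 5 - (C + C)*(C + C) = 5 - 2*C*2*C = 5 - 4*C²)
1/(h(H - E) + B(-10, 6)) = 1/((5 - 4*(-10 - 1*13)²) + 29) = 1/((5 - 4*(-10 - 13)²) + 29) = 1/((5 - 4*(-23)²) + 29) = 1/((5 - 4*529) + 29) = 1/((5 - 2116) + 29) = 1/(-2111 + 29) = 1/(-2082) = -1/2082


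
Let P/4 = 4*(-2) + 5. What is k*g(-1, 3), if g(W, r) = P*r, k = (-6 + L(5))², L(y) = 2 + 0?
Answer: -576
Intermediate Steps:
L(y) = 2
P = -12 (P = 4*(4*(-2) + 5) = 4*(-8 + 5) = 4*(-3) = -12)
k = 16 (k = (-6 + 2)² = (-4)² = 16)
g(W, r) = -12*r
k*g(-1, 3) = 16*(-12*3) = 16*(-36) = -576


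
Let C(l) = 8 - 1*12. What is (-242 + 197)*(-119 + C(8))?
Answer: 5535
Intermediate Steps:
C(l) = -4 (C(l) = 8 - 12 = -4)
(-242 + 197)*(-119 + C(8)) = (-242 + 197)*(-119 - 4) = -45*(-123) = 5535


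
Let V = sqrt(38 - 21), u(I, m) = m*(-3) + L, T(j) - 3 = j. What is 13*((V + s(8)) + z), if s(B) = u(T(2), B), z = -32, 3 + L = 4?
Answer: -715 + 13*sqrt(17) ≈ -661.40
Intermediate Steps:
L = 1 (L = -3 + 4 = 1)
T(j) = 3 + j
u(I, m) = 1 - 3*m (u(I, m) = m*(-3) + 1 = -3*m + 1 = 1 - 3*m)
V = sqrt(17) ≈ 4.1231
s(B) = 1 - 3*B
13*((V + s(8)) + z) = 13*((sqrt(17) + (1 - 3*8)) - 32) = 13*((sqrt(17) + (1 - 24)) - 32) = 13*((sqrt(17) - 23) - 32) = 13*((-23 + sqrt(17)) - 32) = 13*(-55 + sqrt(17)) = -715 + 13*sqrt(17)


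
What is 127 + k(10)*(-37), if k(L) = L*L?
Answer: -3573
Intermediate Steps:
k(L) = L²
127 + k(10)*(-37) = 127 + 10²*(-37) = 127 + 100*(-37) = 127 - 3700 = -3573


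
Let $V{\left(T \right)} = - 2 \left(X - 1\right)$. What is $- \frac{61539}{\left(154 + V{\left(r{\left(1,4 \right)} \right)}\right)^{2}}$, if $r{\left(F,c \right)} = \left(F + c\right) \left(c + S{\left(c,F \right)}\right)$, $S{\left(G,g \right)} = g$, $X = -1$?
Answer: $- \frac{61539}{24964} \approx -2.4651$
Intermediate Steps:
$r{\left(F,c \right)} = \left(F + c\right)^{2}$ ($r{\left(F,c \right)} = \left(F + c\right) \left(c + F\right) = \left(F + c\right) \left(F + c\right) = \left(F + c\right)^{2}$)
$V{\left(T \right)} = 4$ ($V{\left(T \right)} = - 2 \left(-1 - 1\right) = \left(-2\right) \left(-2\right) = 4$)
$- \frac{61539}{\left(154 + V{\left(r{\left(1,4 \right)} \right)}\right)^{2}} = - \frac{61539}{\left(154 + 4\right)^{2}} = - \frac{61539}{158^{2}} = - \frac{61539}{24964}$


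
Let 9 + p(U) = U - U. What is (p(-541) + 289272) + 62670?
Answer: 351933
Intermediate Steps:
p(U) = -9 (p(U) = -9 + (U - U) = -9 + 0 = -9)
(p(-541) + 289272) + 62670 = (-9 + 289272) + 62670 = 289263 + 62670 = 351933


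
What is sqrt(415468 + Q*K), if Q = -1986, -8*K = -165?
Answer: sqrt(1498027)/2 ≈ 611.97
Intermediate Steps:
K = 165/8 (K = -1/8*(-165) = 165/8 ≈ 20.625)
sqrt(415468 + Q*K) = sqrt(415468 - 1986*165/8) = sqrt(415468 - 163845/4) = sqrt(1498027/4) = sqrt(1498027)/2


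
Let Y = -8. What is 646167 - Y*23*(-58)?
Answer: 635495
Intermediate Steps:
646167 - Y*23*(-58) = 646167 - (-8*23)*(-58) = 646167 - (-184)*(-58) = 646167 - 1*10672 = 646167 - 10672 = 635495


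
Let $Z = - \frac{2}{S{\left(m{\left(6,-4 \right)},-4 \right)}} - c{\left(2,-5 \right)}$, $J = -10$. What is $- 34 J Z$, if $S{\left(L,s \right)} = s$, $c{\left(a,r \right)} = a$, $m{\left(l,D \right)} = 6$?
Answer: $-510$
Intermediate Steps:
$Z = - \frac{3}{2}$ ($Z = - \frac{2}{-4} - 2 = \left(-2\right) \left(- \frac{1}{4}\right) - 2 = \frac{1}{2} - 2 = - \frac{3}{2} \approx -1.5$)
$- 34 J Z = \left(-34\right) \left(-10\right) \left(- \frac{3}{2}\right) = 340 \left(- \frac{3}{2}\right) = -510$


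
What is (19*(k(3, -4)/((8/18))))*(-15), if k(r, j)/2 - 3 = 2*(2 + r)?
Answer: -33345/2 ≈ -16673.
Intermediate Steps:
k(r, j) = 14 + 4*r (k(r, j) = 6 + 2*(2*(2 + r)) = 6 + 2*(4 + 2*r) = 6 + (8 + 4*r) = 14 + 4*r)
(19*(k(3, -4)/((8/18))))*(-15) = (19*((14 + 4*3)/((8/18))))*(-15) = (19*((14 + 12)/((8*(1/18)))))*(-15) = (19*(26/(4/9)))*(-15) = (19*(26*(9/4)))*(-15) = (19*(117/2))*(-15) = (2223/2)*(-15) = -33345/2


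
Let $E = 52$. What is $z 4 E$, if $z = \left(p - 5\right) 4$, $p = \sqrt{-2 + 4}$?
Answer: $-4160 + 832 \sqrt{2} \approx -2983.4$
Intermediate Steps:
$p = \sqrt{2} \approx 1.4142$
$z = -20 + 4 \sqrt{2}$ ($z = \left(\sqrt{2} - 5\right) 4 = \left(-5 + \sqrt{2}\right) 4 = -20 + 4 \sqrt{2} \approx -14.343$)
$z 4 E = \left(-20 + 4 \sqrt{2}\right) 4 \cdot 52 = \left(-20 + 4 \sqrt{2}\right) 208 = -4160 + 832 \sqrt{2}$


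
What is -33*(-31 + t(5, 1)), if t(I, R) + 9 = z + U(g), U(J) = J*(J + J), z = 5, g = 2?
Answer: 891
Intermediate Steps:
U(J) = 2*J² (U(J) = J*(2*J) = 2*J²)
t(I, R) = 4 (t(I, R) = -9 + (5 + 2*2²) = -9 + (5 + 2*4) = -9 + (5 + 8) = -9 + 13 = 4)
-33*(-31 + t(5, 1)) = -33*(-31 + 4) = -33*(-27) = 891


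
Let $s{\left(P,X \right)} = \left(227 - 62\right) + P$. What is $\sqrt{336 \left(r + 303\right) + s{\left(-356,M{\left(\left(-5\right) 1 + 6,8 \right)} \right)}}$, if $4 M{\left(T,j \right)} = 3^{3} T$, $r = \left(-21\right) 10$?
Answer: $\sqrt{31057} \approx 176.23$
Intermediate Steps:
$r = -210$
$M{\left(T,j \right)} = \frac{27 T}{4}$ ($M{\left(T,j \right)} = \frac{3^{3} T}{4} = \frac{27 T}{4}$)
$s{\left(P,X \right)} = 165 + P$
$\sqrt{336 \left(r + 303\right) + s{\left(-356,M{\left(\left(-5\right) 1 + 6,8 \right)} \right)}} = \sqrt{336 \left(-210 + 303\right) + \left(165 - 356\right)} = \sqrt{336 \cdot 93 - 191} = \sqrt{31248 - 191} = \sqrt{31057}$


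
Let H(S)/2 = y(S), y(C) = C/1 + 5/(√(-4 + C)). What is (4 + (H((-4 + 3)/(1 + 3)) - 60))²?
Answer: 215473/68 + 2260*I*√17/17 ≈ 3168.7 + 548.13*I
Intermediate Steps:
y(C) = C + 5/√(-4 + C) (y(C) = C*1 + 5/√(-4 + C) = C + 5/√(-4 + C))
H(S) = 2*S + 10/√(-4 + S) (H(S) = 2*(S + 5/√(-4 + S)) = 2*S + 10/√(-4 + S))
(4 + (H((-4 + 3)/(1 + 3)) - 60))² = (4 + ((2*((-4 + 3)/(1 + 3)) + 10/√(-4 + (-4 + 3)/(1 + 3))) - 60))² = (4 + ((2*(-1/4) + 10/√(-4 - 1/4)) - 60))² = (4 + ((2*(-1*¼) + 10/√(-4 - 1*¼)) - 60))² = (4 + ((2*(-¼) + 10/√(-4 - ¼)) - 60))² = (4 + ((-½ + 10/√(-17/4)) - 60))² = (4 + ((-½ + 10*(-2*I*√17/17)) - 60))² = (4 + ((-½ - 20*I*√17/17) - 60))² = (4 + (-121/2 - 20*I*√17/17))² = (-113/2 - 20*I*√17/17)²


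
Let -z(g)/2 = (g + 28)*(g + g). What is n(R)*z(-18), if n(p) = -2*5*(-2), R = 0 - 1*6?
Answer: 14400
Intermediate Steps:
R = -6 (R = 0 - 6 = -6)
n(p) = 20 (n(p) = -10*(-2) = 20)
z(g) = -4*g*(28 + g) (z(g) = -2*(g + 28)*(g + g) = -2*(28 + g)*2*g = -4*g*(28 + g))
n(R)*z(-18) = 20*(-4*(-18)*(28 - 18)) = 20*(-4*(-18)*10) = 20*720 = 14400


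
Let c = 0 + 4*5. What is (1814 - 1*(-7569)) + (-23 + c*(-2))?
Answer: 9320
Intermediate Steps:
c = 20 (c = 0 + 20 = 20)
(1814 - 1*(-7569)) + (-23 + c*(-2)) = (1814 - 1*(-7569)) + (-23 + 20*(-2)) = (1814 + 7569) + (-23 - 40) = 9383 - 63 = 9320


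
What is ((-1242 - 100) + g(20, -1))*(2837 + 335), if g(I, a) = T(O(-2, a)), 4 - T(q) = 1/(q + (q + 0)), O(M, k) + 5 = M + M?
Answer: -38195638/9 ≈ -4.2440e+6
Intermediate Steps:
O(M, k) = -5 + 2*M (O(M, k) = -5 + (M + M) = -5 + 2*M)
T(q) = 4 - 1/(2*q) (T(q) = 4 - 1/(q + (q + 0)) = 4 - 1/(q + q) = 4 - 1/(2*q))
g(I, a) = 73/18 (g(I, a) = 4 - 1/(2*(-5 + 2*(-2))) = 4 - 1/(2*(-5 - 4)) = 4 - ½/(-9) = 4 - ½*(-⅑) = 4 + 1/18 = 73/18)
((-1242 - 100) + g(20, -1))*(2837 + 335) = ((-1242 - 100) + 73/18)*(2837 + 335) = (-1342 + 73/18)*3172 = -24083/18*3172 = -38195638/9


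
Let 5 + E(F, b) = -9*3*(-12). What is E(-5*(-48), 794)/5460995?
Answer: 319/5460995 ≈ 5.8414e-5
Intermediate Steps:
E(F, b) = 319 (E(F, b) = -5 - 9*3*(-12) = -5 - 27*(-12) = -5 + 324 = 319)
E(-5*(-48), 794)/5460995 = 319/5460995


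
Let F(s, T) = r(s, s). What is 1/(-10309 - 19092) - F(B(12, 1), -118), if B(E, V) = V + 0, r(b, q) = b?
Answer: -29402/29401 ≈ -1.0000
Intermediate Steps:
B(E, V) = V
F(s, T) = s
1/(-10309 - 19092) - F(B(12, 1), -118) = 1/(-10309 - 19092) - 1*1 = 1/(-29401) - 1 = -1/29401 - 1 = -29402/29401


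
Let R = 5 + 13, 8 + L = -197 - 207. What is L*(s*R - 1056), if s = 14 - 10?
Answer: 405408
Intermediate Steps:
L = -412 (L = -8 + (-197 - 207) = -8 - 404 = -412)
s = 4
R = 18
L*(s*R - 1056) = -412*(4*18 - 1056) = -412*(72 - 1056) = -412*(-984) = 405408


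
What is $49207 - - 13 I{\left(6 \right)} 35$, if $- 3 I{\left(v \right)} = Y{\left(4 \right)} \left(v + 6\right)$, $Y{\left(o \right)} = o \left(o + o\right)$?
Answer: $-9033$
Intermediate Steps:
$Y{\left(o \right)} = 2 o^{2}$ ($Y{\left(o \right)} = o 2 o = 2 o^{2}$)
$I{\left(v \right)} = -64 - \frac{32 v}{3}$ ($I{\left(v \right)} = - \frac{2 \cdot 4^{2} \left(v + 6\right)}{3} = - \frac{2 \cdot 16 \left(6 + v\right)}{3} = - \frac{32 \left(6 + v\right)}{3} = - \frac{192 + 32 v}{3} = -64 - \frac{32 v}{3}$)
$49207 - - 13 I{\left(6 \right)} 35 = 49207 - - 13 \left(-64 - 64\right) 35 = 49207 - \left(-13\right) \left(-128\right) 35 = 49207 - 1664 \cdot 35 = 49207 - 58240 = -9033$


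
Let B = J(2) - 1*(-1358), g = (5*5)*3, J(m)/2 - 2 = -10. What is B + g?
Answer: 1417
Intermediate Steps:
J(m) = -16 (J(m) = 4 + 2*(-10) = 4 - 20 = -16)
g = 75 (g = 25*3 = 75)
B = 1342 (B = -16 - 1*(-1358) = -16 + 1358 = 1342)
B + g = 1342 + 75 = 1417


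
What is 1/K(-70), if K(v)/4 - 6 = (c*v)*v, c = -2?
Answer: -1/39176 ≈ -2.5526e-5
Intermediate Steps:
K(v) = 24 - 8*v**2 (K(v) = 24 + 4*((-2*v)*v) = 24 + 4*(-2*v**2) = 24 - 8*v**2)
1/K(-70) = 1/(24 - 8*(-70)**2) = 1/(24 - 8*4900) = 1/(24 - 39200) = 1/(-39176) = -1/39176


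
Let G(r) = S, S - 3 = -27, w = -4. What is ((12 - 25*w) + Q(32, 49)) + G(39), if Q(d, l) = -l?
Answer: 39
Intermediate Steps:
S = -24 (S = 3 - 27 = -24)
G(r) = -24
((12 - 25*w) + Q(32, 49)) + G(39) = ((12 - 25*(-4)) - 1*49) - 24 = ((12 + 100) - 49) - 24 = (112 - 49) - 24 = 63 - 24 = 39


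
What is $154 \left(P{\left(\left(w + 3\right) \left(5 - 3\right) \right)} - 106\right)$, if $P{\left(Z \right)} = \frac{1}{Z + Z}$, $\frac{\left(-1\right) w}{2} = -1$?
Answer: $- \frac{163163}{10} \approx -16316.0$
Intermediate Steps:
$w = 2$ ($w = \left(-2\right) \left(-1\right) = 2$)
$P{\left(Z \right)} = \frac{1}{2 Z}$
$154 \left(P{\left(\left(w + 3\right) \left(5 - 3\right) \right)} - 106\right) = 154 \left(\frac{1}{2 \left(2 + 3\right) \left(5 - 3\right)} - 106\right) = 154 \left(\frac{1}{2 \cdot 5 \cdot 2} - 106\right) = 154 \left(\frac{1}{2 \cdot 10} - 106\right) = 154 \left(\frac{1}{2} \cdot \frac{1}{10} - 106\right) = 154 \left(\frac{1}{20} - 106\right) = 154 \left(- \frac{2119}{20}\right) = - \frac{163163}{10}$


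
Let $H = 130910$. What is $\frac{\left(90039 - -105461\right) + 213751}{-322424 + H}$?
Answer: $- \frac{136417}{63838} \approx -2.1369$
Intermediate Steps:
$\frac{\left(90039 - -105461\right) + 213751}{-322424 + H} = \frac{\left(90039 - -105461\right) + 213751}{-322424 + 130910} = \frac{\left(90039 + 105461\right) + 213751}{-191514} = \left(195500 + 213751\right) \left(- \frac{1}{191514}\right) = 409251 \left(- \frac{1}{191514}\right) = - \frac{136417}{63838}$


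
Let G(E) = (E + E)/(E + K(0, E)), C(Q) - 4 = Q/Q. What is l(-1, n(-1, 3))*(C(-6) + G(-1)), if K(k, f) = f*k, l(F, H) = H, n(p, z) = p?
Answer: -7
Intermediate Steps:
C(Q) = 5 (C(Q) = 4 + Q/Q = 4 + 1 = 5)
G(E) = 2 (G(E) = (E + E)/(E + E*0) = (2*E)/(E + 0) = (2*E)/E = 2)
l(-1, n(-1, 3))*(C(-6) + G(-1)) = -(5 + 2) = -1*7 = -7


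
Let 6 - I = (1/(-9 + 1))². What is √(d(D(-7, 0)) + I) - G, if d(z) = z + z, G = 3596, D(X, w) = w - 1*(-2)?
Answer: -3596 + 3*√71/8 ≈ -3592.8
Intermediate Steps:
D(X, w) = 2 + w (D(X, w) = w + 2 = 2 + w)
d(z) = 2*z
I = 383/64 (I = 6 - (1/(-9 + 1))² = 6 - (1/(-8))² = 6 - (-⅛)² = 6 - 1*1/64 = 6 - 1/64 = 383/64 ≈ 5.9844)
√(d(D(-7, 0)) + I) - G = √(2*(2 + 0) + 383/64) - 1*3596 = √(2*2 + 383/64) - 3596 = √(4 + 383/64) - 3596 = √(639/64) - 3596 = 3*√71/8 - 3596 = -3596 + 3*√71/8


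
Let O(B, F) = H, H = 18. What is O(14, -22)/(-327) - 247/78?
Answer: -2107/654 ≈ -3.2217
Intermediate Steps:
O(B, F) = 18
O(14, -22)/(-327) - 247/78 = 18/(-327) - 247/78 = 18*(-1/327) - 247*1/78 = -6/109 - 19/6 = -2107/654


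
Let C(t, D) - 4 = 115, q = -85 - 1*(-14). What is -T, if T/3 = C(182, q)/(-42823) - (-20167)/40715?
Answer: -151547004/102561085 ≈ -1.4776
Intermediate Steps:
q = -71 (q = -85 + 14 = -71)
C(t, D) = 119 (C(t, D) = 4 + 115 = 119)
T = 151547004/102561085 (T = 3*(119/(-42823) - (-20167)/40715) = 3*(119*(-1/42823) - (-20167)/40715) = 3*(-7/2519 - 1*(-20167/40715)) = 3*(-7/2519 + 20167/40715) = 3*(50515668/102561085) = 151547004/102561085 ≈ 1.4776)
-T = -1*151547004/102561085 = -151547004/102561085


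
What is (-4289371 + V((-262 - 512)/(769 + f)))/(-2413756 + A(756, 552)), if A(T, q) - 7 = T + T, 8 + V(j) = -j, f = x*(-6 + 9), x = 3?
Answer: 556189348/312786731 ≈ 1.7782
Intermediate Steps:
f = 9 (f = 3*(-6 + 9) = 3*3 = 9)
V(j) = -8 - j
A(T, q) = 7 + 2*T (A(T, q) = 7 + (T + T) = 7 + 2*T)
(-4289371 + V((-262 - 512)/(769 + f)))/(-2413756 + A(756, 552)) = (-4289371 + (-8 - (-262 - 512)/(769 + 9)))/(-2413756 + (7 + 2*756)) = (-4289371 + (-8 - (-774)/778))/(-2413756 + (7 + 1512)) = (-4289371 + (-8 - (-774)/778))/(-2413756 + 1519) = (-4289371 + (-8 - 1*(-387/389)))/(-2412237) = (-4289371 + (-8 + 387/389))*(-1/2412237) = (-4289371 - 2725/389)*(-1/2412237) = -1668568044/389*(-1/2412237) = 556189348/312786731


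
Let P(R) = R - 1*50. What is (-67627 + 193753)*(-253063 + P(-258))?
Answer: -31956670746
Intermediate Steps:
P(R) = -50 + R (P(R) = R - 50 = -50 + R)
(-67627 + 193753)*(-253063 + P(-258)) = (-67627 + 193753)*(-253063 + (-50 - 258)) = 126126*(-253063 - 308) = 126126*(-253371) = -31956670746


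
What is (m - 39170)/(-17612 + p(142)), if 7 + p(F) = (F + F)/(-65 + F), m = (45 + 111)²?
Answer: 1142218/1356379 ≈ 0.84211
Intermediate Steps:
m = 24336 (m = 156² = 24336)
p(F) = -7 + 2*F/(-65 + F) (p(F) = -7 + (F + F)/(-65 + F) = -7 + (2*F)/(-65 + F) = -7 + 2*F/(-65 + F))
(m - 39170)/(-17612 + p(142)) = (24336 - 39170)/(-17612 + 5*(91 - 1*142)/(-65 + 142)) = -14834/(-17612 + 5*(91 - 142)/77) = -14834/(-17612 + 5*(1/77)*(-51)) = -14834/(-17612 - 255/77) = -14834/(-1356379/77) = -14834*(-77/1356379) = 1142218/1356379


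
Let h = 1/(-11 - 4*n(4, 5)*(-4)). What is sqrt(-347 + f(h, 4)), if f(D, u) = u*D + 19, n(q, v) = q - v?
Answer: 2*I*sqrt(6645)/9 ≈ 18.115*I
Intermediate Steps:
h = -1/27 (h = 1/(-11 - 4*(4 - 1*5)*(-4)) = 1/(-11 - 4*(4 - 5)*(-4)) = 1/(-11 - 4*(-1)*(-4)) = 1/(-11 + 4*(-4)) = 1/(-11 - 16) = 1/(-27) = -1/27 ≈ -0.037037)
f(D, u) = 19 + D*u (f(D, u) = D*u + 19 = 19 + D*u)
sqrt(-347 + f(h, 4)) = sqrt(-347 + (19 - 1/27*4)) = sqrt(-347 + (19 - 4/27)) = sqrt(-347 + 509/27) = sqrt(-8860/27) = 2*I*sqrt(6645)/9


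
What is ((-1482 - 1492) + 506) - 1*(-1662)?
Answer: -806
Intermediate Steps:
((-1482 - 1492) + 506) - 1*(-1662) = (-2974 + 506) + 1662 = -2468 + 1662 = -806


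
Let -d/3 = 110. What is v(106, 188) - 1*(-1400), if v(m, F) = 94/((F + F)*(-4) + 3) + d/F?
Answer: 197275099/141094 ≈ 1398.2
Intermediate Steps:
d = -330 (d = -3*110 = -330)
v(m, F) = -330/F + 94/(3 - 8*F) (v(m, F) = 94/((F + F)*(-4) + 3) - 330/F = 94/((2*F)*(-4) + 3) - 330/F = 94/(-8*F + 3) - 330/F = 94/(3 - 8*F) - 330/F = -330/F + 94/(3 - 8*F))
v(106, 188) - 1*(-1400) = 2*(495 - 1367*188)/(188*(-3 + 8*188)) - 1*(-1400) = 2*(1/188)*(495 - 256996)/(-3 + 1504) + 1400 = 2*(1/188)*(-256501)/1501 + 1400 = 2*(1/188)*(1/1501)*(-256501) + 1400 = -256501/141094 + 1400 = 197275099/141094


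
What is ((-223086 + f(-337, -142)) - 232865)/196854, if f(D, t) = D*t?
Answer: -408097/196854 ≈ -2.0731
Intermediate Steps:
((-223086 + f(-337, -142)) - 232865)/196854 = ((-223086 - 337*(-142)) - 232865)/196854 = ((-223086 + 47854) - 232865)*(1/196854) = (-175232 - 232865)*(1/196854) = -408097*1/196854 = -408097/196854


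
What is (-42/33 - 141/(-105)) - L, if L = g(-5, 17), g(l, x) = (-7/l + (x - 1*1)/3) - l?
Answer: -13471/1155 ≈ -11.663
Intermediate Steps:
g(l, x) = -⅓ - l - 7/l + x/3 (g(l, x) = (-7/l + (x - 1)*(⅓)) - l = (-7/l + (-1 + x)*(⅓)) - l = (-7/l + (-⅓ + x/3)) - l = (-⅓ - 7/l + x/3) - l = -⅓ - l - 7/l + x/3)
L = 176/15 (L = -⅓ - 1*(-5) - 7/(-5) + (⅓)*17 = -⅓ + 5 - 7*(-⅕) + 17/3 = -⅓ + 5 + 7/5 + 17/3 = 176/15 ≈ 11.733)
(-42/33 - 141/(-105)) - L = (-42/33 - 141/(-105)) - 1*176/15 = (-42*1/33 - 141*(-1/105)) - 176/15 = (-14/11 + 47/35) - 176/15 = 27/385 - 176/15 = -13471/1155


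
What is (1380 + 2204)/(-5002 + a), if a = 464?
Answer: -1792/2269 ≈ -0.78977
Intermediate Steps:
(1380 + 2204)/(-5002 + a) = (1380 + 2204)/(-5002 + 464) = 3584/(-4538) = 3584*(-1/4538) = -1792/2269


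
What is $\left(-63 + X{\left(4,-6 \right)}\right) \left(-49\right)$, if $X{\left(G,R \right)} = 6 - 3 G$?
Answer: $3381$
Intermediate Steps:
$\left(-63 + X{\left(4,-6 \right)}\right) \left(-49\right) = \left(-63 + \left(6 - 12\right)\right) \left(-49\right) = \left(-63 - 6\right) \left(-49\right) = \left(-69\right) \left(-49\right) = 3381$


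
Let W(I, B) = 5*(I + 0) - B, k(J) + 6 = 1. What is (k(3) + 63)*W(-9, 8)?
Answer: -3074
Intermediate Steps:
k(J) = -5 (k(J) = -6 + 1 = -5)
W(I, B) = -B + 5*I (W(I, B) = 5*I - B = -B + 5*I)
(k(3) + 63)*W(-9, 8) = (-5 + 63)*(-1*8 + 5*(-9)) = 58*(-8 - 45) = 58*(-53) = -3074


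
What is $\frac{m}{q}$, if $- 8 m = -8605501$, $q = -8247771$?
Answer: $- \frac{8605501}{65982168} \approx -0.13042$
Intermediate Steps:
$m = \frac{8605501}{8}$ ($m = \left(- \frac{1}{8}\right) \left(-8605501\right) = \frac{8605501}{8} \approx 1.0757 \cdot 10^{6}$)
$\frac{m}{q} = \frac{8605501}{8 \left(-8247771\right)} = \frac{8605501}{8} \left(- \frac{1}{8247771}\right) = - \frac{8605501}{65982168}$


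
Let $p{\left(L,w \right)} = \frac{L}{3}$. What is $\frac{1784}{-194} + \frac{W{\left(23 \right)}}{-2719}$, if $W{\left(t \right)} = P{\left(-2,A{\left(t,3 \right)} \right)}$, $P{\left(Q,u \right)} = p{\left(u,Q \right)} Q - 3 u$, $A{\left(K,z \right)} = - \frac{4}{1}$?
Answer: $- \frac{7280312}{791229} \approx -9.2013$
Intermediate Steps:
$A{\left(K,z \right)} = -4$ ($A{\left(K,z \right)} = \left(-4\right) 1 = -4$)
$p{\left(L,w \right)} = \frac{L}{3}$ ($p{\left(L,w \right)} = L \frac{1}{3} = \frac{L}{3}$)
$P{\left(Q,u \right)} = - 3 u + \frac{Q u}{3}$ ($P{\left(Q,u \right)} = \frac{u}{3} Q - 3 u = \frac{Q u}{3} - 3 u = - 3 u + \frac{Q u}{3}$)
$W{\left(t \right)} = \frac{44}{3}$ ($W{\left(t \right)} = \frac{1}{3} \left(-4\right) \left(-9 - 2\right) = \frac{1}{3} \left(-4\right) \left(-11\right) = \frac{44}{3}$)
$\frac{1784}{-194} + \frac{W{\left(23 \right)}}{-2719} = \frac{1784}{-194} + \frac{44}{3 \left(-2719\right)} = 1784 \left(- \frac{1}{194}\right) + \frac{44}{3} \left(- \frac{1}{2719}\right) = - \frac{892}{97} - \frac{44}{8157} = - \frac{7280312}{791229}$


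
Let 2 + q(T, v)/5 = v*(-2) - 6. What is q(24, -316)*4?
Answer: 12480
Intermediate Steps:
q(T, v) = -40 - 10*v (q(T, v) = -10 + 5*(v*(-2) - 6) = -10 + 5*(-2*v - 6) = -10 + 5*(-6 - 2*v) = -10 + (-30 - 10*v) = -40 - 10*v)
q(24, -316)*4 = (-40 - 10*(-316))*4 = (-40 + 3160)*4 = 3120*4 = 12480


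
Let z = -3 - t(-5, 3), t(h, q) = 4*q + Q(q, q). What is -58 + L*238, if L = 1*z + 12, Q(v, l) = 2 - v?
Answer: -534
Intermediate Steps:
t(h, q) = 2 + 3*q (t(h, q) = 4*q + (2 - q) = 2 + 3*q)
z = -14 (z = -3 - (2 + 3*3) = -3 - (2 + 9) = -3 - 1*11 = -3 - 11 = -14)
L = -2 (L = 1*(-14) + 12 = -14 + 12 = -2)
-58 + L*238 = -58 - 2*238 = -58 - 476 = -534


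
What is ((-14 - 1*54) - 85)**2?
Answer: 23409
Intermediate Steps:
((-14 - 1*54) - 85)**2 = ((-14 - 54) - 85)**2 = (-68 - 85)**2 = (-153)**2 = 23409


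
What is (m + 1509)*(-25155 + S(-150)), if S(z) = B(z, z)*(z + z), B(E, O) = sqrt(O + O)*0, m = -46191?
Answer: 1123975710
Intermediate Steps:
B(E, O) = 0 (B(E, O) = sqrt(2*O)*0 = (sqrt(2)*sqrt(O))*0 = 0)
S(z) = 0 (S(z) = 0*(z + z) = 0*(2*z) = 0)
(m + 1509)*(-25155 + S(-150)) = (-46191 + 1509)*(-25155 + 0) = -44682*(-25155) = 1123975710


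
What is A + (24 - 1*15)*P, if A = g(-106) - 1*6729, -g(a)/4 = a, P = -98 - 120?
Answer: -8267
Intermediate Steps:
P = -218
g(a) = -4*a
A = -6305 (A = -4*(-106) - 1*6729 = 424 - 6729 = -6305)
A + (24 - 1*15)*P = -6305 + (24 - 1*15)*(-218) = -6305 + (24 - 15)*(-218) = -6305 + 9*(-218) = -6305 - 1962 = -8267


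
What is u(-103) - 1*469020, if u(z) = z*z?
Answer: -458411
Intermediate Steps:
u(z) = z²
u(-103) - 1*469020 = (-103)² - 1*469020 = 10609 - 469020 = -458411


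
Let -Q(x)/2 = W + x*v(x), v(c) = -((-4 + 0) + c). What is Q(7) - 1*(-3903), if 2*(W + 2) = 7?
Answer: 3942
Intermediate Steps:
W = 3/2 (W = -2 + (½)*7 = -2 + 7/2 = 3/2 ≈ 1.5000)
v(c) = 4 - c (v(c) = -(-4 + c) = 4 - c)
Q(x) = -3 - 2*x*(4 - x) (Q(x) = -2*(3/2 + x*(4 - x)) = -3 - 2*x*(4 - x))
Q(7) - 1*(-3903) = (-3 + 2*7*(-4 + 7)) - 1*(-3903) = (-3 + 2*7*3) + 3903 = (-3 + 42) + 3903 = 39 + 3903 = 3942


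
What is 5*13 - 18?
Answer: 47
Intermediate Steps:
5*13 - 18 = 65 - 18 = 47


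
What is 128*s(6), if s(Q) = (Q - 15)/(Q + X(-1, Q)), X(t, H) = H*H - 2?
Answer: -144/5 ≈ -28.800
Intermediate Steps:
X(t, H) = -2 + H² (X(t, H) = H² - 2 = -2 + H²)
s(Q) = (-15 + Q)/(-2 + Q + Q²) (s(Q) = (Q - 15)/(Q + (-2 + Q²)) = (-15 + Q)/(-2 + Q + Q²))
128*s(6) = 128*((-15 + 6)/(-2 + 6 + 6²)) = 128*(-9/(-2 + 6 + 36)) = 128*(-9/40) = -144/5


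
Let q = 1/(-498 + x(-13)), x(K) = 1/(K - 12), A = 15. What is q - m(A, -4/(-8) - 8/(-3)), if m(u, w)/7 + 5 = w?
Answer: 958577/74706 ≈ 12.831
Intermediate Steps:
x(K) = 1/(-12 + K)
m(u, w) = -35 + 7*w
q = -25/12451 (q = 1/(-498 + 1/(-12 - 13)) = 1/(-498 + 1/(-25)) = 1/(-498 - 1/25) = 1/(-12451/25) = -25/12451 ≈ -0.0020079)
q - m(A, -4/(-8) - 8/(-3)) = -25/12451 - (-35 + 7*(-4/(-8) - 8/(-3))) = -25/12451 - (-35 + 7*(-4*(-⅛) - 8*(-⅓))) = -25/12451 - (-35 + 7*(½ + 8/3)) = -25/12451 - (-35 + 7*(19/6)) = -25/12451 - (-35 + 133/6) = -25/12451 - 1*(-77/6) = -25/12451 + 77/6 = 958577/74706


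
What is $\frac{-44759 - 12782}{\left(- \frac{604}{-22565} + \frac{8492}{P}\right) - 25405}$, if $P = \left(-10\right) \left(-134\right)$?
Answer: $\frac{86993648555}{38399054708} \approx 2.2655$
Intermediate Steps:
$P = 1340$
$\frac{-44759 - 12782}{\left(- \frac{604}{-22565} + \frac{8492}{P}\right) - 25405} = \frac{-44759 - 12782}{\left(- \frac{604}{-22565} + \frac{8492}{1340}\right) - 25405} = - \frac{57541}{\left(\left(-604\right) \left(- \frac{1}{22565}\right) + 8492 \cdot \frac{1}{1340}\right) - 25405} = - \frac{57541}{\left(\frac{604}{22565} + \frac{2123}{335}\right) - 25405} = - \frac{57541}{\frac{9621567}{1511855} - 25405} = - \frac{57541}{- \frac{38399054708}{1511855}} = \left(-57541\right) \left(- \frac{1511855}{38399054708}\right) = \frac{86993648555}{38399054708}$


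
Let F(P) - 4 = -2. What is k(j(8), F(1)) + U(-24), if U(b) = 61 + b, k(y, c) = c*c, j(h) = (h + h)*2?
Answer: 41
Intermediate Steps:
j(h) = 4*h (j(h) = (2*h)*2 = 4*h)
F(P) = 2 (F(P) = 4 - 2 = 2)
k(y, c) = c²
k(j(8), F(1)) + U(-24) = 2² + (61 - 24) = 4 + 37 = 41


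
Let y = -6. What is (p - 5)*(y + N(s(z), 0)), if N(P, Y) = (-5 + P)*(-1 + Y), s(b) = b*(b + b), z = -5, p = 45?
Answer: -2040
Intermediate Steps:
s(b) = 2*b**2 (s(b) = b*(2*b) = 2*b**2)
N(P, Y) = (-1 + Y)*(-5 + P)
(p - 5)*(y + N(s(z), 0)) = (45 - 5)*(-6 + (5 - 2*(-5)**2 - 5*0 + (2*(-5)**2)*0)) = 40*(-6 + (5 - 2*25 + 0 + (2*25)*0)) = 40*(-6 + (5 - 1*50 + 0 + 50*0)) = 40*(-6 + (5 - 50 + 0 + 0)) = 40*(-6 - 45) = 40*(-51) = -2040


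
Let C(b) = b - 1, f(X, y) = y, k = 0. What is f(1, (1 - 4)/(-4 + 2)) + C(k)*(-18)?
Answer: 39/2 ≈ 19.500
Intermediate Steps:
C(b) = -1 + b
f(1, (1 - 4)/(-4 + 2)) + C(k)*(-18) = (1 - 4)/(-4 + 2) + (-1 + 0)*(-18) = -3/(-2) - 1*(-18) = -3*(-½) + 18 = 3/2 + 18 = 39/2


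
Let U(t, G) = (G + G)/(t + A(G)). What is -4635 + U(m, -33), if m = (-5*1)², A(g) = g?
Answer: -18507/4 ≈ -4626.8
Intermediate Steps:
m = 25 (m = (-5)² = 25)
U(t, G) = 2*G/(G + t) (U(t, G) = (G + G)/(t + G) = (2*G)/(G + t) = 2*G/(G + t))
-4635 + U(m, -33) = -4635 + 2*(-33)/(-33 + 25) = -4635 + 2*(-33)/(-8) = -4635 + 2*(-33)*(-⅛) = -4635 + 33/4 = -18507/4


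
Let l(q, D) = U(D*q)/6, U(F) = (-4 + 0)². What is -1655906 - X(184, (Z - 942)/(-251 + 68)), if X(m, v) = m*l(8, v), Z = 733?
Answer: -4969190/3 ≈ -1.6564e+6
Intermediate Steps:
U(F) = 16 (U(F) = (-4)² = 16)
l(q, D) = 8/3 (l(q, D) = 16/6 = 16*(⅙) = 8/3)
X(m, v) = 8*m/3 (X(m, v) = m*(8/3) = 8*m/3)
-1655906 - X(184, (Z - 942)/(-251 + 68)) = -1655906 - 8*184/3 = -1655906 - 1*1472/3 = -1655906 - 1472/3 = -4969190/3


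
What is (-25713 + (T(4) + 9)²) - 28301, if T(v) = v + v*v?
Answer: -53173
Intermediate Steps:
T(v) = v + v²
(-25713 + (T(4) + 9)²) - 28301 = (-25713 + (4*(1 + 4) + 9)²) - 28301 = (-25713 + (4*5 + 9)²) - 28301 = (-25713 + (20 + 9)²) - 28301 = (-25713 + 29²) - 28301 = (-25713 + 841) - 28301 = -24872 - 28301 = -53173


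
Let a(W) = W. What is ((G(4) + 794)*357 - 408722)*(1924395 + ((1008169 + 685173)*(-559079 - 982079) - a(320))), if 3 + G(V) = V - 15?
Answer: 339945476854171782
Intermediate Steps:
G(V) = -18 + V (G(V) = -3 + (V - 15) = -3 + (-15 + V) = -18 + V)
((G(4) + 794)*357 - 408722)*(1924395 + ((1008169 + 685173)*(-559079 - 982079) - a(320))) = (((-18 + 4) + 794)*357 - 408722)*(1924395 + ((1008169 + 685173)*(-559079 - 982079) - 1*320)) = ((-14 + 794)*357 - 408722)*(1924395 + (1693342*(-1541158) - 320)) = (780*357 - 408722)*(1924395 + (-2609707570036 - 320)) = (278460 - 408722)*(1924395 - 2609707570356) = -130262*(-2609705645961) = 339945476854171782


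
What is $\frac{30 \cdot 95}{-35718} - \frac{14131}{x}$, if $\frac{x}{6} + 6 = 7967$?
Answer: $- \frac{106810693}{284350998} \approx -0.37563$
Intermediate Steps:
$x = 47766$ ($x = -36 + 6 \cdot 7967 = -36 + 47802 = 47766$)
$\frac{30 \cdot 95}{-35718} - \frac{14131}{x} = \frac{30 \cdot 95}{-35718} - \frac{14131}{47766} = 2850 \left(- \frac{1}{35718}\right) - \frac{14131}{47766} = - \frac{475}{5953} - \frac{14131}{47766} = - \frac{106810693}{284350998}$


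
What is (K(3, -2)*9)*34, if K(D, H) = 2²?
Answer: 1224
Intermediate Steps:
K(D, H) = 4
(K(3, -2)*9)*34 = (4*9)*34 = 36*34 = 1224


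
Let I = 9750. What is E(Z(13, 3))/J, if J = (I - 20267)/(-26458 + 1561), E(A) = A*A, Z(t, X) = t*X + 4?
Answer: 46034553/10517 ≈ 4377.2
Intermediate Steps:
Z(t, X) = 4 + X*t (Z(t, X) = X*t + 4 = 4 + X*t)
E(A) = A**2
J = 10517/24897 (J = (9750 - 20267)/(-26458 + 1561) = -10517/(-24897) = -10517*(-1/24897) = 10517/24897 ≈ 0.42242)
E(Z(13, 3))/J = (4 + 3*13)**2/(10517/24897) = (4 + 39)**2*(24897/10517) = 43**2*(24897/10517) = 1849*(24897/10517) = 46034553/10517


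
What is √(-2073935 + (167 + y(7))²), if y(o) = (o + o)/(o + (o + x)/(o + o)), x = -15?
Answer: I*√4141760606/45 ≈ 1430.1*I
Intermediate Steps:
y(o) = 2*o/(o + (-15 + o)/(2*o)) (y(o) = (o + o)/(o + (o - 15)/(o + o)) = (2*o)/(o + (-15 + o)/((2*o))) = (2*o)/(o + (-15 + o)*(1/(2*o))) = (2*o)/(o + (-15 + o)/(2*o)) = 2*o/(o + (-15 + o)/(2*o)))
√(-2073935 + (167 + y(7))²) = √(-2073935 + (167 + 4*7²/(-15 + 7 + 2*7²))²) = √(-2073935 + (167 + 4*49/(-15 + 7 + 2*49))²) = √(-2073935 + (167 + 4*49/(-15 + 7 + 98))²) = √(-2073935 + (167 + 4*49/90)²) = √(-2073935 + (167 + 4*49*(1/90))²) = √(-2073935 + (167 + 98/45)²) = √(-2073935 + (7613/45)²) = √(-2073935 + 57957769/2025) = √(-4141760606/2025) = I*√4141760606/45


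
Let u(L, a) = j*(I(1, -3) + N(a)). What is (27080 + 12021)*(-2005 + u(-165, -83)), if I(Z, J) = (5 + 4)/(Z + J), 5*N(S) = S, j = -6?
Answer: -367236592/5 ≈ -7.3447e+7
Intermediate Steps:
N(S) = S/5
I(Z, J) = 9/(J + Z)
u(L, a) = 27 - 6*a/5 (u(L, a) = -6*(9/(-3 + 1) + a/5) = -6*(9/(-2) + a/5) = -6*(9*(-½) + a/5) = -6*(-9/2 + a/5) = 27 - 6*a/5)
(27080 + 12021)*(-2005 + u(-165, -83)) = (27080 + 12021)*(-2005 + (27 - 6/5*(-83))) = 39101*(-2005 + (27 + 498/5)) = 39101*(-2005 + 633/5) = 39101*(-9392/5) = -367236592/5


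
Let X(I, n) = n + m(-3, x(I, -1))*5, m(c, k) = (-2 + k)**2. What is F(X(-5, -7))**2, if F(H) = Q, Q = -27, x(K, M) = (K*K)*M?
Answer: 729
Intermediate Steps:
x(K, M) = M*K**2 (x(K, M) = K**2*M = M*K**2)
X(I, n) = n + 5*(-2 - I**2)**2 (X(I, n) = n + (-2 - I**2)**2*5 = n + 5*(-2 - I**2)**2)
F(H) = -27
F(X(-5, -7))**2 = (-27)**2 = 729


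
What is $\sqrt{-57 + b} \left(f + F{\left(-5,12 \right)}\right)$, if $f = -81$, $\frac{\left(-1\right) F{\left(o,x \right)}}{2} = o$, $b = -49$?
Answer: $- 71 i \sqrt{106} \approx - 730.99 i$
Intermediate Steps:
$F{\left(o,x \right)} = - 2 o$
$\sqrt{-57 + b} \left(f + F{\left(-5,12 \right)}\right) = \sqrt{-57 - 49} \left(-81 - -10\right) = \sqrt{-106} \left(-81 + 10\right) = i \sqrt{106} \left(-71\right) = - 71 i \sqrt{106}$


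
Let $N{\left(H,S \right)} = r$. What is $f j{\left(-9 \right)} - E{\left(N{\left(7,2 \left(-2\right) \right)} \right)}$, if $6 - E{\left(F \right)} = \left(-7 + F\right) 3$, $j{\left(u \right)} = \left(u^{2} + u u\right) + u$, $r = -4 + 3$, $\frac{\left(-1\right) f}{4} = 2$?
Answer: $-1254$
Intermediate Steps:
$f = -8$ ($f = \left(-4\right) 2 = -8$)
$r = -1$
$N{\left(H,S \right)} = -1$
$j{\left(u \right)} = u + 2 u^{2}$ ($j{\left(u \right)} = \left(u^{2} + u^{2}\right) + u = 2 u^{2} + u = u + 2 u^{2}$)
$E{\left(F \right)} = 27 - 3 F$ ($E{\left(F \right)} = 6 - \left(-7 + F\right) 3 = 6 - \left(-21 + 3 F\right) = 27 - 3 F$)
$f j{\left(-9 \right)} - E{\left(N{\left(7,2 \left(-2\right) \right)} \right)} = - 8 \left(- 9 \left(1 + 2 \left(-9\right)\right)\right) - \left(27 - -3\right) = - 8 \left(- 9 \left(1 - 18\right)\right) - \left(27 + 3\right) = - 8 \left(\left(-9\right) \left(-17\right)\right) - 30 = \left(-8\right) 153 - 30 = -1224 - 30 = -1254$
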